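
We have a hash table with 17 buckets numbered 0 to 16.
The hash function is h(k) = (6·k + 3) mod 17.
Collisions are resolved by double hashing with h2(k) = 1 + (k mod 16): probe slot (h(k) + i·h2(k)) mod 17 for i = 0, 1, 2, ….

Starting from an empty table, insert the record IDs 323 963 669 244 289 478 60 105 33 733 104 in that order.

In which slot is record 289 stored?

7

Insert 323: h=3, slot 3 empty -> index 3.
Insert 963: h=1, slot 1 empty -> index 1.
Insert 669: h=5, slot 5 empty -> index 5.
Insert 244: h=5, h2=5, slot 5 occupied -> index 10.
Insert 289: h=3, h2=2, slots 3,5 occupied -> index 7.
Insert 478: h=15, slot 15 empty -> index 15.
Insert 60: h=6, slot 6 empty -> index 6.
Insert 105: h=4, slot 4 empty -> index 4.
Insert 33: h=14, slot 14 empty -> index 14.
Insert 733: h=15, h2=14, slot 15 occupied -> index 12.
Insert 104: h=15, h2=9, slots 15,7 occupied -> index 16.
Table: [., 963, ., 323, 105, 669, 60, 289, ., ., 244, ., 733, ., 33, 478, 104]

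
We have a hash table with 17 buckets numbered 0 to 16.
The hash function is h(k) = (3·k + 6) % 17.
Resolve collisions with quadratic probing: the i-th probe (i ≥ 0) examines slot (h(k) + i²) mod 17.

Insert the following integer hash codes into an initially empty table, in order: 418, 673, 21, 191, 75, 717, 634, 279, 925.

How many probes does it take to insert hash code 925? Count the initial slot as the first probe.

3

418: h=2 → slot 2
673: h=2, probe 2,3 → slot 3
21: h=1 → slot 1
191: h=1, probe 1,2,5 → slot 5
75: h=10 → slot 10
717: h=15 → slot 15
634: h=4 → slot 4
279: h=10, probe 10,11 → slot 11
925: h=10, probe 10,11,14 → slot 14
Table: [-, 21, 418, 673, 634, 191, -, -, -, -, 75, 279, -, -, 925, 717, -]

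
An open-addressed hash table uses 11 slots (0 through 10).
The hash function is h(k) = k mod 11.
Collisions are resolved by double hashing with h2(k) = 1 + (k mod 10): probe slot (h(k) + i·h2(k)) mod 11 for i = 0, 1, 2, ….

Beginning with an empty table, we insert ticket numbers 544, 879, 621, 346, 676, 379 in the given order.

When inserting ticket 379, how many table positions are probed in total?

Insert 544: h=5, slot 5 empty => index 5.
Insert 879: h=10, slot 10 empty => index 10.
Insert 621: h=5, h2=2, slot 5 occupied => index 7.
Insert 346: h=5, h2=7, slot 5 occupied => index 1.
Insert 676: h=5, h2=7, slots 5,1 occupied => index 8.
Insert 379: h=5, h2=10, slot 5 occupied => index 4.
Table: [_, 346, _, _, 379, 544, _, 621, 676, _, 879]

2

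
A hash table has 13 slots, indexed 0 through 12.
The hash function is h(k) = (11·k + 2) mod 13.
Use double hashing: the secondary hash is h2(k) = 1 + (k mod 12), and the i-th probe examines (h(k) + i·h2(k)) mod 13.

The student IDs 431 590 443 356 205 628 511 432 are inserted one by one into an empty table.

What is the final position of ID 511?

2

431: h=11 -> slot 11
590: h=5 -> slot 5
443: h=0 -> slot 0
356: h=5, h2=9, probe 5,1 -> slot 1
205: h=8 -> slot 8
628: h=7 -> slot 7
511: h=7, h2=8, probe 7,2 -> slot 2
432: h=9 -> slot 9
Table: [443, 356, 511, _, _, 590, _, 628, 205, 432, _, 431, _]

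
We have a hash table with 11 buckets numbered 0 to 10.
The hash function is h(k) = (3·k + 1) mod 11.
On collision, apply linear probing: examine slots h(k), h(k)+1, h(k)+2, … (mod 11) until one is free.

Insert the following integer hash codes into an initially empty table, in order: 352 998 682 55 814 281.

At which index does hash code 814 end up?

5

352 hashes to 1; slot 1 is free → place at 1.
998 hashes to 3; slot 3 is free → place at 3.
682 hashes to 1; 1 taken → place at 2.
55 hashes to 1; 1,2,3 taken → place at 4.
814 hashes to 1; 1,2,3,4 taken → place at 5.
281 hashes to 8; slot 8 is free → place at 8.
Table: [., 352, 682, 998, 55, 814, ., ., 281, ., .]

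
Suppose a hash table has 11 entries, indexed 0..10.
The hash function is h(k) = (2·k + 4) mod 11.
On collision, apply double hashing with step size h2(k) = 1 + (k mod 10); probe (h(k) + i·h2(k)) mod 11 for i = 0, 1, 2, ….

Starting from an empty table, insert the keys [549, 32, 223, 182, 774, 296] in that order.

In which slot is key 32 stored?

Insert 549: h=2, slot 2 empty -> index 2.
Insert 32: h=2, h2=3, slot 2 occupied -> index 5.
Insert 223: h=10, slot 10 empty -> index 10.
Insert 182: h=5, h2=3, slot 5 occupied -> index 8.
Insert 774: h=1, slot 1 empty -> index 1.
Insert 296: h=2, h2=7, slot 2 occupied -> index 9.
Table: [∅, 774, 549, ∅, ∅, 32, ∅, ∅, 182, 296, 223]

5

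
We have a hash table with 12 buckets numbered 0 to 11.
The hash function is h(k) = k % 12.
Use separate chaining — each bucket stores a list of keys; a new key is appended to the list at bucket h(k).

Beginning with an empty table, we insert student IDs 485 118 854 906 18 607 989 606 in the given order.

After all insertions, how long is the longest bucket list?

Insert 485: h=5, bucket 5 empty → new chain.
Insert 118: h=10, bucket 10 empty → new chain.
Insert 854: h=2, bucket 2 empty → new chain.
Insert 906: h=6, bucket 6 empty → new chain.
Insert 18: h=6, bucket 6 nonempty → append to chain.
Insert 607: h=7, bucket 7 empty → new chain.
Insert 989: h=5, bucket 5 nonempty → append to chain.
Insert 606: h=6, bucket 6 nonempty → append to chain.
Final buckets:
0: ∅
1: ∅
2: 854
3: ∅
4: ∅
5: 485 -> 989
6: 906 -> 18 -> 606
7: 607
8: ∅
9: ∅
10: 118
11: ∅

3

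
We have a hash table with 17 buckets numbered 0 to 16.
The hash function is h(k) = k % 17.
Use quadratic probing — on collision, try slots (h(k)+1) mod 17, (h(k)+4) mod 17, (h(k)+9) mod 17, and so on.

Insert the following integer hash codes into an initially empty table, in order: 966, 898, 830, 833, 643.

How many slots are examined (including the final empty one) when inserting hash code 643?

Insert 966: h=14, slot 14 empty → index 14.
Insert 898: h=14, slot 14 occupied → index 15.
Insert 830: h=14, slots 14,15 occupied → index 1.
Insert 833: h=0, slot 0 empty → index 0.
Insert 643: h=14, slots 14,15,1 occupied → index 6.
Table: [833, 830, _, _, _, _, 643, _, _, _, _, _, _, _, 966, 898, _]

4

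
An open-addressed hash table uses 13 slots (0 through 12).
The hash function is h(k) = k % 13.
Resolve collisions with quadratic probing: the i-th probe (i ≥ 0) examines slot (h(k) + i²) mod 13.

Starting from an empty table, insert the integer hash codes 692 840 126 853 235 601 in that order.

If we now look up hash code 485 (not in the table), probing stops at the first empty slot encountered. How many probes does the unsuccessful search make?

692: h=3 -> slot 3
840: h=8 -> slot 8
126: h=9 -> slot 9
853: h=8, probe 8,9,12 -> slot 12
235: h=1 -> slot 1
601: h=3, probe 3,4 -> slot 4
Table: [_, 235, _, 692, 601, _, _, _, 840, 126, _, _, 853]
Lookup 485: h=4, probe 4,5 → slot 5 empty, not found.

2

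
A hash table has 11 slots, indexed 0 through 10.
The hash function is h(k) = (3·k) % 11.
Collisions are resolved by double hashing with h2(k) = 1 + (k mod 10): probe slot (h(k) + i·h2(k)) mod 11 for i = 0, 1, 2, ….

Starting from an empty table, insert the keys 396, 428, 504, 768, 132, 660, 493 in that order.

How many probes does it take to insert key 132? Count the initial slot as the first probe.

Insert 396: h=0, slot 0 empty -> index 0.
Insert 428: h=8, slot 8 empty -> index 8.
Insert 504: h=5, slot 5 empty -> index 5.
Insert 768: h=5, h2=9, slot 5 occupied -> index 3.
Insert 132: h=0, h2=3, slots 0,3 occupied -> index 6.
Insert 660: h=0, h2=1, slot 0 occupied -> index 1.
Insert 493: h=5, h2=4, slot 5 occupied -> index 9.
Table: [396, 660, ., 768, ., 504, 132, ., 428, 493, .]

3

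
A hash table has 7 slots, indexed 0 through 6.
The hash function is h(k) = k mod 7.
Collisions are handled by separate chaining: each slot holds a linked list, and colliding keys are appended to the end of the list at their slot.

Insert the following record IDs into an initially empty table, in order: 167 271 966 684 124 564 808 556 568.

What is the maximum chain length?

167 → bucket 6
271 → bucket 5
966 → bucket 0
684 → bucket 5 (collision)
124 → bucket 5 (collision)
564 → bucket 4
808 → bucket 3
556 → bucket 3 (collision)
568 → bucket 1
Final buckets:
0: 966
1: 568
2: ∅
3: 808 -> 556
4: 564
5: 271 -> 684 -> 124
6: 167

3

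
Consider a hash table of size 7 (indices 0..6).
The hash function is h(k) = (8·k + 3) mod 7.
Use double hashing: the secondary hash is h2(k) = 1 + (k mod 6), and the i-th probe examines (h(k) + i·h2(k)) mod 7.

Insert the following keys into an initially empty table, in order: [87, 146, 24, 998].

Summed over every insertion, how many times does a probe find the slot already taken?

2

Insert 87: h=6, slot 6 empty → index 6.
Insert 146: h=2, slot 2 empty → index 2.
Insert 24: h=6, h2=1, slot 6 occupied → index 0.
Insert 998: h=0, h2=3, slot 0 occupied → index 3.
Table: [24, -, 146, 998, -, -, 87]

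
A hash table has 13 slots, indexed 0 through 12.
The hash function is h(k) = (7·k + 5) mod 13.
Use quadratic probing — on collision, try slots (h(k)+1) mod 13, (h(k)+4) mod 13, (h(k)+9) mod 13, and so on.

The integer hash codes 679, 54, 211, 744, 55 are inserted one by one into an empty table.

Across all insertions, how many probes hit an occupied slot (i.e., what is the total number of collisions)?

679 hashes to 0; slot 0 is free => place at 0.
54 hashes to 6; slot 6 is free => place at 6.
211 hashes to 0; 0 taken => place at 1.
744 hashes to 0; 0,1 taken => place at 4.
55 hashes to 0; 0,1,4 taken => place at 9.
Table: [679, 211, ∅, ∅, 744, ∅, 54, ∅, ∅, 55, ∅, ∅, ∅]

6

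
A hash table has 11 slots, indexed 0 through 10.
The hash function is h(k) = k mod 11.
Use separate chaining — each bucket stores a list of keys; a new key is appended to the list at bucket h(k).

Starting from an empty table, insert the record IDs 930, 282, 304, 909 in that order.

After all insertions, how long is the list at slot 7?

930 → bucket 6
282 → bucket 7
304 → bucket 7 (collision)
909 → bucket 7 (collision)
Final buckets:
0: ∅
1: ∅
2: ∅
3: ∅
4: ∅
5: ∅
6: 930
7: 282 -> 304 -> 909
8: ∅
9: ∅
10: ∅

3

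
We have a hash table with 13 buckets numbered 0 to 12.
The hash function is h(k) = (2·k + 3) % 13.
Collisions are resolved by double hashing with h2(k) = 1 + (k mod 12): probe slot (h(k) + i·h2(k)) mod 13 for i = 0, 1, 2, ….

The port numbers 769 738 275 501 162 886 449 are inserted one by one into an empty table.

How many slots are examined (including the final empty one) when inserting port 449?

Insert 769: h=7, slot 7 empty => index 7.
Insert 738: h=10, slot 10 empty => index 10.
Insert 275: h=7, h2=12, slot 7 occupied => index 6.
Insert 501: h=4, slot 4 empty => index 4.
Insert 162: h=2, slot 2 empty => index 2.
Insert 886: h=7, h2=11, slot 7 occupied => index 5.
Insert 449: h=4, h2=6, slots 4,10 occupied => index 3.
Table: [-, -, 162, 449, 501, 886, 275, 769, -, -, 738, -, -]

3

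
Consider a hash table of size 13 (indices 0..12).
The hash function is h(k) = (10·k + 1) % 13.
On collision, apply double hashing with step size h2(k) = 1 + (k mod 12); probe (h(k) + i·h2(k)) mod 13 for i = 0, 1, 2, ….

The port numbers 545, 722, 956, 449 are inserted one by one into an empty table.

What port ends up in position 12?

449

545: h=4 -> slot 4
722: h=6 -> slot 6
956: h=6, h2=9, probe 6,2 -> slot 2
449: h=6, h2=6, probe 6,12 -> slot 12
Table: [∅, ∅, 956, ∅, 545, ∅, 722, ∅, ∅, ∅, ∅, ∅, 449]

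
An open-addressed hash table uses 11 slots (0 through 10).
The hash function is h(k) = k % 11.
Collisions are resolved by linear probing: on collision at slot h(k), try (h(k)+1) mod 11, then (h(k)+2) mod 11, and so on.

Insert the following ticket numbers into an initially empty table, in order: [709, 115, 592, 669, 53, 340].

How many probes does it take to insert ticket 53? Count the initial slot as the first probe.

Insert 709: h=5, slot 5 empty => index 5.
Insert 115: h=5, slot 5 occupied => index 6.
Insert 592: h=9, slot 9 empty => index 9.
Insert 669: h=9, slot 9 occupied => index 10.
Insert 53: h=9, slots 9,10 occupied => index 0.
Insert 340: h=10, slots 10,0 occupied => index 1.
Table: [53, 340, ∅, ∅, ∅, 709, 115, ∅, ∅, 592, 669]

3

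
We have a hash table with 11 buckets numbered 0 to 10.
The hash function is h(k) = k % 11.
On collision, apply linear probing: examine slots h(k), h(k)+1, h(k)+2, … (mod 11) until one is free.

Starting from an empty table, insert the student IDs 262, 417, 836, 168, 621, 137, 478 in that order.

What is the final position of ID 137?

262: h=9 -> slot 9
417: h=10 -> slot 10
836: h=0 -> slot 0
168: h=3 -> slot 3
621: h=5 -> slot 5
137: h=5, probe 5,6 -> slot 6
478: h=5, probe 5,6,7 -> slot 7
Table: [836, ., ., 168, ., 621, 137, 478, ., 262, 417]

6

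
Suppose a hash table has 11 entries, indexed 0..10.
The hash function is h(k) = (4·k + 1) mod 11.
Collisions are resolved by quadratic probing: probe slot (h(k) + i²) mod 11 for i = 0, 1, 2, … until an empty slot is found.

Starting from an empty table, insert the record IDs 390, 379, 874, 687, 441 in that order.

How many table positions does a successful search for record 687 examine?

4

390: h=10 -> slot 10
379: h=10, probe 10,0 -> slot 0
874: h=10, probe 10,0,3 -> slot 3
687: h=10, probe 10,0,3,8 -> slot 8
441: h=5 -> slot 5
Table: [379, ., ., 874, ., 441, ., ., 687, ., 390]
Lookup 687: h=10, probe 10,0,3,8 → found at 8.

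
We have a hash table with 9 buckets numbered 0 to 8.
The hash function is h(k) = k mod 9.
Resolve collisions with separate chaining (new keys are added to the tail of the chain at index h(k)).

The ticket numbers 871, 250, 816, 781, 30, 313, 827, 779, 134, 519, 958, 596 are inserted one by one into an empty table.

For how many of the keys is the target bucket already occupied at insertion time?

5

Insert 871: h=7, bucket 7 empty → new chain.
Insert 250: h=7, bucket 7 nonempty → append to chain.
Insert 816: h=6, bucket 6 empty → new chain.
Insert 781: h=7, bucket 7 nonempty → append to chain.
Insert 30: h=3, bucket 3 empty → new chain.
Insert 313: h=7, bucket 7 nonempty → append to chain.
Insert 827: h=8, bucket 8 empty → new chain.
Insert 779: h=5, bucket 5 empty → new chain.
Insert 134: h=8, bucket 8 nonempty → append to chain.
Insert 519: h=6, bucket 6 nonempty → append to chain.
Insert 958: h=4, bucket 4 empty → new chain.
Insert 596: h=2, bucket 2 empty → new chain.
Final buckets:
0: -
1: -
2: 596
3: 30
4: 958
5: 779
6: 816 -> 519
7: 871 -> 250 -> 781 -> 313
8: 827 -> 134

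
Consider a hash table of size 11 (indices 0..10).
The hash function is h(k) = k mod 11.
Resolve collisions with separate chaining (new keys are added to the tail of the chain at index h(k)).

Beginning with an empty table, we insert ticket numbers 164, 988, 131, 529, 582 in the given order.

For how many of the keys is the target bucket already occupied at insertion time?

164 -> bucket 10
988 -> bucket 9
131 -> bucket 10 (collision)
529 -> bucket 1
582 -> bucket 10 (collision)
Final buckets:
0: -
1: 529
2: -
3: -
4: -
5: -
6: -
7: -
8: -
9: 988
10: 164 -> 131 -> 582

2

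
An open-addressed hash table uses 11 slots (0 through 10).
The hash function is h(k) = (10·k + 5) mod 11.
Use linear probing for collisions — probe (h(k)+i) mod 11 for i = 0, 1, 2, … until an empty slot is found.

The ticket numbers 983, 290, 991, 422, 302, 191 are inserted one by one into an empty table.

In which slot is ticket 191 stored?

Insert 983: h=1, slot 1 empty → index 1.
Insert 290: h=1, slot 1 occupied → index 2.
Insert 991: h=4, slot 4 empty → index 4.
Insert 422: h=1, slots 1,2 occupied → index 3.
Insert 302: h=0, slot 0 empty → index 0.
Insert 191: h=1, slots 1,2,3,4 occupied → index 5.
Table: [302, 983, 290, 422, 991, 191, -, -, -, -, -]

5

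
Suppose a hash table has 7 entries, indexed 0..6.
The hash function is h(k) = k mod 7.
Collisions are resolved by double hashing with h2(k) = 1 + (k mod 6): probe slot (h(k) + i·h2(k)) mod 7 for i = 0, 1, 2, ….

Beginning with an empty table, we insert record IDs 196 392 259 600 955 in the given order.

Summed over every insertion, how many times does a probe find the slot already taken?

6

Insert 196: h=0, slot 0 empty -> index 0.
Insert 392: h=0, h2=3, slot 0 occupied -> index 3.
Insert 259: h=0, h2=2, slot 0 occupied -> index 2.
Insert 600: h=5, slot 5 empty -> index 5.
Insert 955: h=3, h2=2, slots 3,5,0,2 occupied -> index 4.
Table: [196, _, 259, 392, 955, 600, _]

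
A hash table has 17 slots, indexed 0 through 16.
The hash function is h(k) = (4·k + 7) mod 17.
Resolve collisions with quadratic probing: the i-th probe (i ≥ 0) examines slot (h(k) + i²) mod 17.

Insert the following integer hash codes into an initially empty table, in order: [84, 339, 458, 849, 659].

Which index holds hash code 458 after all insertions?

84: h=3 -> slot 3
339: h=3, probe 3,4 -> slot 4
458: h=3, probe 3,4,7 -> slot 7
849: h=3, probe 3,4,7,12 -> slot 12
659: h=8 -> slot 8
Table: [∅, ∅, ∅, 84, 339, ∅, ∅, 458, 659, ∅, ∅, ∅, 849, ∅, ∅, ∅, ∅]

7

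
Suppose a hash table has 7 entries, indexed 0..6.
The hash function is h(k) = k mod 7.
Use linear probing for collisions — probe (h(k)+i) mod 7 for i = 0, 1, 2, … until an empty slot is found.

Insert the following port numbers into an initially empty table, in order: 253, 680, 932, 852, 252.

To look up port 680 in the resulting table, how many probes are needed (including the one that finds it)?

2

253: h=1 -> slot 1
680: h=1, probe 1,2 -> slot 2
932: h=1, probe 1,2,3 -> slot 3
852: h=5 -> slot 5
252: h=0 -> slot 0
Table: [252, 253, 680, 932, ∅, 852, ∅]
Lookup 680: h=1, probe 1,2 → found at 2.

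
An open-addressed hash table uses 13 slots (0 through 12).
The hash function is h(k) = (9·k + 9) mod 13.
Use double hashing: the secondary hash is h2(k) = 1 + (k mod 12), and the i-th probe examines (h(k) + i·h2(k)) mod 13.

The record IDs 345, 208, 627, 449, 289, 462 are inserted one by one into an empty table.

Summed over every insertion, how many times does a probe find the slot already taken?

Insert 345: h=7, slot 7 empty → index 7.
Insert 208: h=9, slot 9 empty → index 9.
Insert 627: h=10, slot 10 empty → index 10.
Insert 449: h=7, h2=6, slot 7 occupied → index 0.
Insert 289: h=10, h2=2, slot 10 occupied → index 12.
Insert 462: h=7, h2=7, slot 7 occupied → index 1.
Table: [449, 462, _, _, _, _, _, 345, _, 208, 627, _, 289]

3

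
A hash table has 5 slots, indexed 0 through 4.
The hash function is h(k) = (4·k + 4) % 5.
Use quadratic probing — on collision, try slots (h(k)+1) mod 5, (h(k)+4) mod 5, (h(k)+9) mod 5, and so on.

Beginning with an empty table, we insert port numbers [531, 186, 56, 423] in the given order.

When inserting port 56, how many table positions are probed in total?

Insert 531: h=3, slot 3 empty -> index 3.
Insert 186: h=3, slot 3 occupied -> index 4.
Insert 56: h=3, slots 3,4 occupied -> index 2.
Insert 423: h=1, slot 1 empty -> index 1.
Table: [∅, 423, 56, 531, 186]

3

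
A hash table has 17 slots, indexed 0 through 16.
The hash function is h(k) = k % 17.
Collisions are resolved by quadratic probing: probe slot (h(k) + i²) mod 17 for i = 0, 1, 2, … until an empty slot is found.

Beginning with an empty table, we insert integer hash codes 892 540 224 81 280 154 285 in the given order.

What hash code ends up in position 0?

892: h=8 => slot 8
540: h=13 => slot 13
224: h=3 => slot 3
81: h=13, probe 13,14 => slot 14
280: h=8, probe 8,9 => slot 9
154: h=1 => slot 1
285: h=13, probe 13,14,0 => slot 0
Table: [285, 154, -, 224, -, -, -, -, 892, 280, -, -, -, 540, 81, -, -]

285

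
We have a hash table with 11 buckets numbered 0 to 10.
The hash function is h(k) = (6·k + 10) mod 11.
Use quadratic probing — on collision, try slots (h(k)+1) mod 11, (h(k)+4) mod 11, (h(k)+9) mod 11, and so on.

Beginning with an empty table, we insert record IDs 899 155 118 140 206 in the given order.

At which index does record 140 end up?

Insert 899: h=3, slot 3 empty → index 3.
Insert 155: h=5, slot 5 empty → index 5.
Insert 118: h=3, slot 3 occupied → index 4.
Insert 140: h=3, slots 3,4 occupied → index 7.
Insert 206: h=3, slots 3,4,7 occupied → index 1.
Table: [∅, 206, ∅, 899, 118, 155, ∅, 140, ∅, ∅, ∅]

7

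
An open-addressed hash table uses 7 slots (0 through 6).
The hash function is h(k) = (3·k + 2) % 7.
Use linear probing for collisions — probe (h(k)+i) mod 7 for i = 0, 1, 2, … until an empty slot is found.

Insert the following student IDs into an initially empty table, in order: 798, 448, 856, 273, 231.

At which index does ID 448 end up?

3

Insert 798: h=2, slot 2 empty → index 2.
Insert 448: h=2, slot 2 occupied → index 3.
Insert 856: h=1, slot 1 empty → index 1.
Insert 273: h=2, slots 2,3 occupied → index 4.
Insert 231: h=2, slots 2,3,4 occupied → index 5.
Table: [-, 856, 798, 448, 273, 231, -]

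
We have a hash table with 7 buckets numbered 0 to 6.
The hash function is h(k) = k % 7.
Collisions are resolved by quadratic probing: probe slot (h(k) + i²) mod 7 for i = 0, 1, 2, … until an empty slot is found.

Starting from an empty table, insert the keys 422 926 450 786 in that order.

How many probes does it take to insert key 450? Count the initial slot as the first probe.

422 hashes to 2; slot 2 is free -> place at 2.
926 hashes to 2; 2 taken -> place at 3.
450 hashes to 2; 2,3 taken -> place at 6.
786 hashes to 2; 2,3,6 taken -> place at 4.
Table: [-, -, 422, 926, 786, -, 450]

3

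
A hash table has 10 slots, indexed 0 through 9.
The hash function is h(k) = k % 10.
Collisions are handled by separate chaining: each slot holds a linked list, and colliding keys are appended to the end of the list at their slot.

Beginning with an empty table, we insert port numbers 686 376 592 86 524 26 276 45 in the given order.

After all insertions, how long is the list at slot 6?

Insert 686: h=6, bucket 6 empty → new chain.
Insert 376: h=6, bucket 6 nonempty → append to chain.
Insert 592: h=2, bucket 2 empty → new chain.
Insert 86: h=6, bucket 6 nonempty → append to chain.
Insert 524: h=4, bucket 4 empty → new chain.
Insert 26: h=6, bucket 6 nonempty → append to chain.
Insert 276: h=6, bucket 6 nonempty → append to chain.
Insert 45: h=5, bucket 5 empty → new chain.
Final buckets:
0: _
1: _
2: 592
3: _
4: 524
5: 45
6: 686 -> 376 -> 86 -> 26 -> 276
7: _
8: _
9: _

5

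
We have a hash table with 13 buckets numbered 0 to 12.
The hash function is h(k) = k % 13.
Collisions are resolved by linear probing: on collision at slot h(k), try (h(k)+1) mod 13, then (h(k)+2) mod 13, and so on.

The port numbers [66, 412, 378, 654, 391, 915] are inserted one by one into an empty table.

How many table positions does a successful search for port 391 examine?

3

66: h=1 => slot 1
412: h=9 => slot 9
378: h=1, probe 1,2 => slot 2
654: h=4 => slot 4
391: h=1, probe 1,2,3 => slot 3
915: h=5 => slot 5
Table: [—, 66, 378, 391, 654, 915, —, —, —, 412, —, —, —]
Lookup 391: h=1, probe 1,2,3 → found at 3.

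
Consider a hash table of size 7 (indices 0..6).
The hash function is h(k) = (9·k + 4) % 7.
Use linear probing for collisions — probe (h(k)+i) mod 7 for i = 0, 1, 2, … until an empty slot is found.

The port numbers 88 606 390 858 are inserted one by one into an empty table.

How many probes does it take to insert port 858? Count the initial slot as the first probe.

Insert 88: h=5, slot 5 empty => index 5.
Insert 606: h=5, slot 5 occupied => index 6.
Insert 390: h=0, slot 0 empty => index 0.
Insert 858: h=5, slots 5,6,0 occupied => index 1.
Table: [390, 858, ∅, ∅, ∅, 88, 606]

4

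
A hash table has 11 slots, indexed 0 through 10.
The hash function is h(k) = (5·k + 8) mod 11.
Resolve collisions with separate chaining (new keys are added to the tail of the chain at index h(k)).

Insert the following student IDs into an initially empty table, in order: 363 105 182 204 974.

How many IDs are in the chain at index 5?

4

Insert 363: h=8, bucket 8 empty → new chain.
Insert 105: h=5, bucket 5 empty → new chain.
Insert 182: h=5, bucket 5 nonempty → append to chain.
Insert 204: h=5, bucket 5 nonempty → append to chain.
Insert 974: h=5, bucket 5 nonempty → append to chain.
Final buckets:
0: _
1: _
2: _
3: _
4: _
5: 105 -> 182 -> 204 -> 974
6: _
7: _
8: 363
9: _
10: _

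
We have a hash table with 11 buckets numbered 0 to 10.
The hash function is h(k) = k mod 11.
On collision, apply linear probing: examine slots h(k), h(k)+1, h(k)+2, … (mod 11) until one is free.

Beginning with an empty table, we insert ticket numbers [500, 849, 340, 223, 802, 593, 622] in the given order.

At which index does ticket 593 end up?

500 hashes to 5; slot 5 is free → place at 5.
849 hashes to 2; slot 2 is free → place at 2.
340 hashes to 10; slot 10 is free → place at 10.
223 hashes to 3; slot 3 is free → place at 3.
802 hashes to 10; 10 taken → place at 0.
593 hashes to 10; 10,0 taken → place at 1.
622 hashes to 6; slot 6 is free → place at 6.
Table: [802, 593, 849, 223, —, 500, 622, —, —, —, 340]

1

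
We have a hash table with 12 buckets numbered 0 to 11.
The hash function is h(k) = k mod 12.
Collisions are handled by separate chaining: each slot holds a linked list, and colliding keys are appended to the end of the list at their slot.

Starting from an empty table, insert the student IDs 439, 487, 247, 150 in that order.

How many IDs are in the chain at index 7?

Insert 439: h=7, bucket 7 empty → new chain.
Insert 487: h=7, bucket 7 nonempty → append to chain.
Insert 247: h=7, bucket 7 nonempty → append to chain.
Insert 150: h=6, bucket 6 empty → new chain.
Final buckets:
0: .
1: .
2: .
3: .
4: .
5: .
6: 150
7: 439 -> 487 -> 247
8: .
9: .
10: .
11: .

3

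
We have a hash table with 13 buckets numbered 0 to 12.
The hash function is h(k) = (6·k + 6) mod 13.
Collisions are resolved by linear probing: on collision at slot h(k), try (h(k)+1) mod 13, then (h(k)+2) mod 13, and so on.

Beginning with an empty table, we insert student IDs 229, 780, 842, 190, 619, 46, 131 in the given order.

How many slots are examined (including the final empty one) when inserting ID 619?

3

229 hashes to 2; slot 2 is free -> place at 2.
780 hashes to 6; slot 6 is free -> place at 6.
842 hashes to 1; slot 1 is free -> place at 1.
190 hashes to 2; 2 taken -> place at 3.
619 hashes to 2; 2,3 taken -> place at 4.
46 hashes to 9; slot 9 is free -> place at 9.
131 hashes to 12; slot 12 is free -> place at 12.
Table: [., 842, 229, 190, 619, ., 780, ., ., 46, ., ., 131]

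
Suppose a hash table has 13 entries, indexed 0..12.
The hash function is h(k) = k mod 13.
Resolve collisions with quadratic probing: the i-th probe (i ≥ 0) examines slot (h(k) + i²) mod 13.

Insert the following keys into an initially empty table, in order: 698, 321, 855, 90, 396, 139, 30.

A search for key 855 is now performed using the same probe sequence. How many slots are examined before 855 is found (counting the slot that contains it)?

2

698 hashes to 9; slot 9 is free => place at 9.
321 hashes to 9; 9 taken => place at 10.
855 hashes to 10; 10 taken => place at 11.
90 hashes to 12; slot 12 is free => place at 12.
396 hashes to 6; slot 6 is free => place at 6.
139 hashes to 9; 9,10 taken => place at 0.
30 hashes to 4; slot 4 is free => place at 4.
Table: [139, ∅, ∅, ∅, 30, ∅, 396, ∅, ∅, 698, 321, 855, 90]
Lookup 855: h=10, probe 10,11 → found at 11.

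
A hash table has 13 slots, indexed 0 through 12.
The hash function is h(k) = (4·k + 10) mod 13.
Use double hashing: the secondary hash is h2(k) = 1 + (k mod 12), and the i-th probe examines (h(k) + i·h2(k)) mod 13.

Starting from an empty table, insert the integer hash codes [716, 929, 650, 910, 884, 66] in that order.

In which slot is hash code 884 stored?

2

716 hashes to 1; slot 1 is free -> place at 1.
929 hashes to 8; slot 8 is free -> place at 8.
650 hashes to 10; slot 10 is free -> place at 10.
910 hashes to 10, h2=11; 10,8 taken -> place at 6.
884 hashes to 10, h2=9; 10,6 taken -> place at 2.
66 hashes to 1, h2=7; 1,8,2 taken -> place at 9.
Table: [_, 716, 884, _, _, _, 910, _, 929, 66, 650, _, _]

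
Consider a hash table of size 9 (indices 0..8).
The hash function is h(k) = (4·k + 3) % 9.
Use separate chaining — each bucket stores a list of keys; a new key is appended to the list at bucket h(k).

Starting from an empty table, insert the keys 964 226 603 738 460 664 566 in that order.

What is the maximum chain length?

Insert 964: h=7, bucket 7 empty -> new chain.
Insert 226: h=7, bucket 7 nonempty -> append to chain.
Insert 603: h=3, bucket 3 empty -> new chain.
Insert 738: h=3, bucket 3 nonempty -> append to chain.
Insert 460: h=7, bucket 7 nonempty -> append to chain.
Insert 664: h=4, bucket 4 empty -> new chain.
Insert 566: h=8, bucket 8 empty -> new chain.
Final buckets:
0: -
1: -
2: -
3: 603 -> 738
4: 664
5: -
6: -
7: 964 -> 226 -> 460
8: 566

3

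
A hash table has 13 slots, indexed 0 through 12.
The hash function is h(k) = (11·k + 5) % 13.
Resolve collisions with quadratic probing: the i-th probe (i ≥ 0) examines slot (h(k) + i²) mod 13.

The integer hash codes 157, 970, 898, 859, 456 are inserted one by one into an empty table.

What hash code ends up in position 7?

Insert 157: h=3, slot 3 empty -> index 3.
Insert 970: h=2, slot 2 empty -> index 2.
Insert 898: h=3, slot 3 occupied -> index 4.
Insert 859: h=3, slots 3,4 occupied -> index 7.
Insert 456: h=3, slots 3,4,7 occupied -> index 12.
Table: [—, —, 970, 157, 898, —, —, 859, —, —, —, —, 456]

859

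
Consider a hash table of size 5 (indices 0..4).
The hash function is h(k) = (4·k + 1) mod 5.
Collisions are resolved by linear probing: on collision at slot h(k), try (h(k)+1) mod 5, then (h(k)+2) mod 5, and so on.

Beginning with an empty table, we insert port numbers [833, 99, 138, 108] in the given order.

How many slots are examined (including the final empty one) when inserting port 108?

3

833: h=3 → slot 3
99: h=2 → slot 2
138: h=3, probe 3,4 → slot 4
108: h=3, probe 3,4,0 → slot 0
Table: [108, -, 99, 833, 138]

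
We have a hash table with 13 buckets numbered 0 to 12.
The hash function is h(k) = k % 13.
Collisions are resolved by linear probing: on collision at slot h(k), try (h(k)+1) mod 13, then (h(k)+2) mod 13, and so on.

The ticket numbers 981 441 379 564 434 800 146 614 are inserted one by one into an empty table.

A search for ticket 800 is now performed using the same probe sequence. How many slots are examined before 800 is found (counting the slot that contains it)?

2

Insert 981: h=6, slot 6 empty => index 6.
Insert 441: h=12, slot 12 empty => index 12.
Insert 379: h=2, slot 2 empty => index 2.
Insert 564: h=5, slot 5 empty => index 5.
Insert 434: h=5, slots 5,6 occupied => index 7.
Insert 800: h=7, slot 7 occupied => index 8.
Insert 146: h=3, slot 3 empty => index 3.
Insert 614: h=3, slot 3 occupied => index 4.
Table: [-, -, 379, 146, 614, 564, 981, 434, 800, -, -, -, 441]
Lookup 800: h=7, probe 7,8 → found at 8.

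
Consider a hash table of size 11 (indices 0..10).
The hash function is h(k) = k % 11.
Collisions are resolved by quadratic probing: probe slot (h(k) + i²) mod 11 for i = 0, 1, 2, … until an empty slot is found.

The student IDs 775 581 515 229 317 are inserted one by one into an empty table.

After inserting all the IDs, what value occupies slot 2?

229

Insert 775: h=5, slot 5 empty => index 5.
Insert 581: h=9, slot 9 empty => index 9.
Insert 515: h=9, slot 9 occupied => index 10.
Insert 229: h=9, slots 9,10 occupied => index 2.
Insert 317: h=9, slots 9,10,2 occupied => index 7.
Table: [_, _, 229, _, _, 775, _, 317, _, 581, 515]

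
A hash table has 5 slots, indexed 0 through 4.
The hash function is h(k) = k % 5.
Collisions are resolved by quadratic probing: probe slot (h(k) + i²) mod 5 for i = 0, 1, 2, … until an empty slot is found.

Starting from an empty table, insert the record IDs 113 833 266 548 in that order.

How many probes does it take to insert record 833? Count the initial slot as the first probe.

2

113 hashes to 3; slot 3 is free => place at 3.
833 hashes to 3; 3 taken => place at 4.
266 hashes to 1; slot 1 is free => place at 1.
548 hashes to 3; 3,4 taken => place at 2.
Table: [-, 266, 548, 113, 833]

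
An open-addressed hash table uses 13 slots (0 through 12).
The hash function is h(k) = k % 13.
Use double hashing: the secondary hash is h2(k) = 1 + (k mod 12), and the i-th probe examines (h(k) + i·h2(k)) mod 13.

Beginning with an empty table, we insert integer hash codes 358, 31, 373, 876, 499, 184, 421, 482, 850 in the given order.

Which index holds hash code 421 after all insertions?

11

358: h=7 => slot 7
31: h=5 => slot 5
373: h=9 => slot 9
876: h=5, h2=1, probe 5,6 => slot 6
499: h=5, h2=8, probe 5,0 => slot 0
184: h=2 => slot 2
421: h=5, h2=2, probe 5,7,9,11 => slot 11
482: h=1 => slot 1
850: h=5, h2=11, probe 5,3 => slot 3
Table: [499, 482, 184, 850, ∅, 31, 876, 358, ∅, 373, ∅, 421, ∅]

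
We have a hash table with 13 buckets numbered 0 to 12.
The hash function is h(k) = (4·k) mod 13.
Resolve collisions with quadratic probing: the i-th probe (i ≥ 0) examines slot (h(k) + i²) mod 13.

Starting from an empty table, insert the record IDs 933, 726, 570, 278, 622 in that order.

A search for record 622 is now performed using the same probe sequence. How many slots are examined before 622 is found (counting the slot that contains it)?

933 hashes to 1; slot 1 is free => place at 1.
726 hashes to 5; slot 5 is free => place at 5.
570 hashes to 5; 5 taken => place at 6.
278 hashes to 7; slot 7 is free => place at 7.
622 hashes to 5; 5,6 taken => place at 9.
Table: [∅, 933, ∅, ∅, ∅, 726, 570, 278, ∅, 622, ∅, ∅, ∅]
Lookup 622: h=5, probe 5,6,9 → found at 9.

3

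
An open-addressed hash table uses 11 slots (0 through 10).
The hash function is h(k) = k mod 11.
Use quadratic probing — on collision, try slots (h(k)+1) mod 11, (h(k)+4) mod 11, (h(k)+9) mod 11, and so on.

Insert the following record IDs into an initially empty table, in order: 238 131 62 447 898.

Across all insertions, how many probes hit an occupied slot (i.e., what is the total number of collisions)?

6

Insert 238: h=7, slot 7 empty → index 7.
Insert 131: h=10, slot 10 empty → index 10.
Insert 62: h=7, slot 7 occupied → index 8.
Insert 447: h=7, slots 7,8 occupied → index 0.
Insert 898: h=7, slots 7,8,0 occupied → index 5.
Table: [447, _, _, _, _, 898, _, 238, 62, _, 131]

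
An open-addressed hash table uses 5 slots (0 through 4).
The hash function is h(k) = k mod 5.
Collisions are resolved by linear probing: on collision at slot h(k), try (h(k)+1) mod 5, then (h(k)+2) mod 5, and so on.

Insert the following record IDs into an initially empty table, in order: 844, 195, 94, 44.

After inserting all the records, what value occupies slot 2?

844: h=4 => slot 4
195: h=0 => slot 0
94: h=4, probe 4,0,1 => slot 1
44: h=4, probe 4,0,1,2 => slot 2
Table: [195, 94, 44, ∅, 844]

44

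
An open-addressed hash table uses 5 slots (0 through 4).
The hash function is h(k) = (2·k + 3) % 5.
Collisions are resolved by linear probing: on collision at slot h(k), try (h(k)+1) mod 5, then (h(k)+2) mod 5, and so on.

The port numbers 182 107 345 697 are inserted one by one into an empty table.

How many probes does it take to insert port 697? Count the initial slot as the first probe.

182: h=2 → slot 2
107: h=2, probe 2,3 → slot 3
345: h=3, probe 3,4 → slot 4
697: h=2, probe 2,3,4,0 → slot 0
Table: [697, —, 182, 107, 345]

4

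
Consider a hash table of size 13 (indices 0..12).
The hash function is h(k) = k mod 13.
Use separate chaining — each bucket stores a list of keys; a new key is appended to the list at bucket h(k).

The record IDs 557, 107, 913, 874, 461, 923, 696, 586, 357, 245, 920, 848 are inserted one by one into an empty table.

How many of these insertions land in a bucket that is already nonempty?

557 → bucket 11
107 → bucket 3
913 → bucket 3 (collision)
874 → bucket 3 (collision)
461 → bucket 6
923 → bucket 0
696 → bucket 7
586 → bucket 1
357 → bucket 6 (collision)
245 → bucket 11 (collision)
920 → bucket 10
848 → bucket 3 (collision)
Final buckets:
0: 923
1: 586
2: .
3: 107 -> 913 -> 874 -> 848
4: .
5: .
6: 461 -> 357
7: 696
8: .
9: .
10: 920
11: 557 -> 245
12: .

5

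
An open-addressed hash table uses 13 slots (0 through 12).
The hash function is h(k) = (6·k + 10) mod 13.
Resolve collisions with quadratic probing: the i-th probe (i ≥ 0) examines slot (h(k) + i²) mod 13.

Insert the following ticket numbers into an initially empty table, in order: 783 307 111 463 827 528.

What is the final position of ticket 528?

9

783: h=2 → slot 2
307: h=6 → slot 6
111: h=0 → slot 0
463: h=6, probe 6,7 → slot 7
827: h=6, probe 6,7,10 → slot 10
528: h=6, probe 6,7,10,2,9 → slot 9
Table: [111, _, 783, _, _, _, 307, 463, _, 528, 827, _, _]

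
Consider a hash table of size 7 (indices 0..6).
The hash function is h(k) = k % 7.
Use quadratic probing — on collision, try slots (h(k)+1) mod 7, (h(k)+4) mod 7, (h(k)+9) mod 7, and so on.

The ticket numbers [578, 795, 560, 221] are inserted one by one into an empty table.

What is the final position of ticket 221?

1

Insert 578: h=4, slot 4 empty -> index 4.
Insert 795: h=4, slot 4 occupied -> index 5.
Insert 560: h=0, slot 0 empty -> index 0.
Insert 221: h=4, slots 4,5 occupied -> index 1.
Table: [560, 221, —, —, 578, 795, —]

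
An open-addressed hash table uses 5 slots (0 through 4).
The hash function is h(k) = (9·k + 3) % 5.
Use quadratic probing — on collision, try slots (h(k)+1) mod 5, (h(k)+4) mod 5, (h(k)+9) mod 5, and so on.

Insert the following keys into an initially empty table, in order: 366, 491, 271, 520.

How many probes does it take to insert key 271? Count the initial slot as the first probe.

Insert 366: h=2, slot 2 empty -> index 2.
Insert 491: h=2, slot 2 occupied -> index 3.
Insert 271: h=2, slots 2,3 occupied -> index 1.
Insert 520: h=3, slot 3 occupied -> index 4.
Table: [—, 271, 366, 491, 520]

3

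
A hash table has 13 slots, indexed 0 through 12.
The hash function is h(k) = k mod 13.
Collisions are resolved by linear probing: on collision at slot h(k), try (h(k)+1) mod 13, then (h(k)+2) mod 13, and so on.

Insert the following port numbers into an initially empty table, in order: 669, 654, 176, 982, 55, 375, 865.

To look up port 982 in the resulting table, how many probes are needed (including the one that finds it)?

2

669: h=6 → slot 6
654: h=4 → slot 4
176: h=7 → slot 7
982: h=7, probe 7,8 → slot 8
55: h=3 → slot 3
375: h=11 → slot 11
865: h=7, probe 7,8,9 → slot 9
Table: [-, -, -, 55, 654, -, 669, 176, 982, 865, -, 375, -]
Lookup 982: h=7, probe 7,8 → found at 8.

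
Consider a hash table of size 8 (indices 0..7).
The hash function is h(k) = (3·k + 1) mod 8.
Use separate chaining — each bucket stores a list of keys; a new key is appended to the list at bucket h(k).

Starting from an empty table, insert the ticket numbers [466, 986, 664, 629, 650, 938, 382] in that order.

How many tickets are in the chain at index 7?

466 -> bucket 7
986 -> bucket 7 (collision)
664 -> bucket 1
629 -> bucket 0
650 -> bucket 7 (collision)
938 -> bucket 7 (collision)
382 -> bucket 3
Final buckets:
0: 629
1: 664
2: ∅
3: 382
4: ∅
5: ∅
6: ∅
7: 466 -> 986 -> 650 -> 938

4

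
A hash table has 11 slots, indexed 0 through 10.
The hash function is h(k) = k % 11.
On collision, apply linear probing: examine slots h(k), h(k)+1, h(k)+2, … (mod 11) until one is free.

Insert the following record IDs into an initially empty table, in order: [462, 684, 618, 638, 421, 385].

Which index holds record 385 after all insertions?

5

462: h=0 → slot 0
684: h=2 → slot 2
618: h=2, probe 2,3 → slot 3
638: h=0, probe 0,1 → slot 1
421: h=3, probe 3,4 → slot 4
385: h=0, probe 0,1,2,3,4,5 → slot 5
Table: [462, 638, 684, 618, 421, 385, ∅, ∅, ∅, ∅, ∅]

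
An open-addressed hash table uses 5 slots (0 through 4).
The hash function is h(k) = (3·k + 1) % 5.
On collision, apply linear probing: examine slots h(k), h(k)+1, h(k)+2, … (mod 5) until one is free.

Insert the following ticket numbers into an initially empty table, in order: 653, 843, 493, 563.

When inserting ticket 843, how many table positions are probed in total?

2

653 hashes to 0; slot 0 is free -> place at 0.
843 hashes to 0; 0 taken -> place at 1.
493 hashes to 0; 0,1 taken -> place at 2.
563 hashes to 0; 0,1,2 taken -> place at 3.
Table: [653, 843, 493, 563, -]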